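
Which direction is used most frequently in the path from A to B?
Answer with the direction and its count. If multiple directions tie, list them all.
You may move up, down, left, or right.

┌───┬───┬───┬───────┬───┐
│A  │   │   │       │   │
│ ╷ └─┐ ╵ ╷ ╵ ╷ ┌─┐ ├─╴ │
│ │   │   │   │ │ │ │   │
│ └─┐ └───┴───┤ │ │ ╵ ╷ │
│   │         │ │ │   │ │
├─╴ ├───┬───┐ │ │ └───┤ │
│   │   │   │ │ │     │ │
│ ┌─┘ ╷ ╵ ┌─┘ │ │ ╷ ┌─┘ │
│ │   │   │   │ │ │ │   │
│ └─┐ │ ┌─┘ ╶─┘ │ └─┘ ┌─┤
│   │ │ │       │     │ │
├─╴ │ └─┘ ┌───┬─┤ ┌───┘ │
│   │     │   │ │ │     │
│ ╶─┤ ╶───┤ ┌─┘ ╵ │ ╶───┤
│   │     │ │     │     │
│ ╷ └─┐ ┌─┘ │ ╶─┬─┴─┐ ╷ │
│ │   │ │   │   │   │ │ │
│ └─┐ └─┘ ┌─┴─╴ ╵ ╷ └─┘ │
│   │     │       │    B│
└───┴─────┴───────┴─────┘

Directions: right, down, right, down, right, right, right, right, down, down, left, down, right, right, up, up, up, up, up, right, right, down, down, right, up, right, down, down, down, left, down, left, left, down, down, left, left, down, right, down, right, up, right, down, right, right
Counts: {'right': 17, 'down': 16, 'left': 6, 'up': 7}
Most common: right (17 times)

Solution:

┌───┬───┬───┬───────┬───┐
│A ↓│   │   │  ↱ → ↓│   │
│ ╷ └─┐ ╵ ╷ ╵ ╷ ┌─┐ ├─╴ │
│ │↳ ↓│   │   │↑│ │↓│↱ ↓│
│ └─┐ └───┴───┤ │ │ ╵ ╷ │
│   │↳ → → → ↓│↑│ │↳ ↑│↓│
├─╴ ├───┬───┐ │ │ └───┤ │
│   │   │   │↓│↑│     │↓│
│ ┌─┘ ╷ ╵ ┌─┘ │ │ ╷ ┌─┘ │
│ │   │   │↓ ↲│↑│ │ │↓ ↲│
│ └─┐ │ ┌─┘ ╶─┘ │ └─┘ ┌─┤
│   │ │ │  ↳ → ↑│↓ ← ↲│ │
├─╴ │ └─┘ ┌───┬─┤ ┌───┘ │
│   │     │   │ │↓│     │
│ ╶─┤ ╶───┤ ┌─┘ ╵ │ ╶───┤
│   │     │ │↓ ← ↲│     │
│ ╷ └─┐ ┌─┘ │ ╶─┬─┴─┐ ╷ │
│ │   │ │   │↳ ↓│↱ ↓│ │ │
│ └─┐ └─┘ ┌─┴─╴ ╵ ╷ └─┘ │
│   │     │    ↳ ↑│↳ → B│
└───┴─────┴───────┴─────┘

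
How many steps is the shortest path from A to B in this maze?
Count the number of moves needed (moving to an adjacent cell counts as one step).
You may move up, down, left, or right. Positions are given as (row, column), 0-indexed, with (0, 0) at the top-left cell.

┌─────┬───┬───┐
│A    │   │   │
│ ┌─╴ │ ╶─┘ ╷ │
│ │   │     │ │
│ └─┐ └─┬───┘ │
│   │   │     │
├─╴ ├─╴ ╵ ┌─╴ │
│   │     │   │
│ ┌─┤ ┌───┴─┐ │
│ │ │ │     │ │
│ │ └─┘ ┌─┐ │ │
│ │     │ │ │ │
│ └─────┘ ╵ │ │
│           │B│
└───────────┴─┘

Using BFS to find shortest path:
Start: (0, 0), End: (6, 6)
Path found:
(0,0) → (0,1) → (0,2) → (1,2) → (2,2) → (2,3) → (3,3) → (3,4) → (2,4) → (2,5) → (2,6) → (3,6) → (4,6) → (5,6) → (6,6)
Number of steps: 14

Solution:

┌─────┬───┬───┐
│A → ↓│   │   │
│ ┌─╴ │ ╶─┘ ╷ │
│ │  ↓│     │ │
│ └─┐ └─┬───┘ │
│   │↳ ↓│↱ → ↓│
├─╴ ├─╴ ╵ ┌─╴ │
│   │  ↳ ↑│  ↓│
│ ┌─┤ ┌───┴─┐ │
│ │ │ │     │↓│
│ │ └─┘ ┌─┐ │ │
│ │     │ │ │↓│
│ └─────┘ ╵ │ │
│           │B│
└───────────┴─┘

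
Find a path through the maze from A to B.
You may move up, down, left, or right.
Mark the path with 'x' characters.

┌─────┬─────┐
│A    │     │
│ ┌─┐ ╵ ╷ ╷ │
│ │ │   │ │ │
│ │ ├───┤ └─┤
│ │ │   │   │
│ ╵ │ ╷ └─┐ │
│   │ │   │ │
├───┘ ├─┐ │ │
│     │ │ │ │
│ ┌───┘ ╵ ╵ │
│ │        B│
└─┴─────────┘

Finding the shortest path through the maze:
Path length: 12 steps
Directions: right → right → down → right → up → right → down → down → right → down → down → down

Solution:

┌─────┬─────┐
│A x x│x x  │
│ ┌─┐ ╵ ╷ ╷ │
│ │ │x x│x│ │
│ │ ├───┤ └─┤
│ │ │   │x x│
│ ╵ │ ╷ └─┐ │
│   │ │   │x│
├───┘ ├─┐ │ │
│     │ │ │x│
│ ┌───┘ ╵ ╵ │
│ │        B│
└─┴─────────┘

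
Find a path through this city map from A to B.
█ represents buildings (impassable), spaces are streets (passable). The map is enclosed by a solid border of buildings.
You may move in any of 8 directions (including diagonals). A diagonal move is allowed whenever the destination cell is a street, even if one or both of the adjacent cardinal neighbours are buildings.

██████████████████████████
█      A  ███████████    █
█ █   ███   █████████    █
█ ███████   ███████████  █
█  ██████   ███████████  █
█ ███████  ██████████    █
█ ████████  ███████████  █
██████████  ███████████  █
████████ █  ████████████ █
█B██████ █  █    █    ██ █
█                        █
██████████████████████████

Finding the shortest path from A to B:
Movement: 8-directional
Path length: 18 steps
Directions: right → down-right → down → down → down → down-right → down → down → down → down-left → left → left → left → left → left → left → left → up-left

Solution:

██████████████████████████
█      A↘ ███████████    █
█ █   ███↓  █████████    █
█ ███████↓  ███████████  █
█  ██████↓  ███████████  █
█ ███████↘ ██████████    █
█ ████████↓ ███████████  █
██████████↓ ███████████  █
████████ █↓ ████████████ █
█B██████ █↙ █    █    ██ █
█ ↖←←←←←←←               █
██████████████████████████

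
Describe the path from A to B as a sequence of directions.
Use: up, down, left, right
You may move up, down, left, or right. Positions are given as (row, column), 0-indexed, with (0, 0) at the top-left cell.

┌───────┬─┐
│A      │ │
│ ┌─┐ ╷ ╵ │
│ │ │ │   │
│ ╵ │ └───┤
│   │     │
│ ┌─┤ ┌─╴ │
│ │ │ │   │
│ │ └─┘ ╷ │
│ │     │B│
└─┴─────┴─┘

Finding the path and converting it to directions:
Path through cells: (0,0) → (0,1) → (0,2) → (1,2) → (2,2) → (2,3) → (2,4) → (3,4) → (4,4)
Directions: right, right, down, down, right, right, down, down

Solution:

┌───────┬─┐
│A → ↓  │ │
│ ┌─┐ ╷ ╵ │
│ │ │↓│   │
│ ╵ │ └───┤
│   │↳ → ↓│
│ ┌─┤ ┌─╴ │
│ │ │ │  ↓│
│ │ └─┘ ╷ │
│ │     │B│
└─┴─────┴─┘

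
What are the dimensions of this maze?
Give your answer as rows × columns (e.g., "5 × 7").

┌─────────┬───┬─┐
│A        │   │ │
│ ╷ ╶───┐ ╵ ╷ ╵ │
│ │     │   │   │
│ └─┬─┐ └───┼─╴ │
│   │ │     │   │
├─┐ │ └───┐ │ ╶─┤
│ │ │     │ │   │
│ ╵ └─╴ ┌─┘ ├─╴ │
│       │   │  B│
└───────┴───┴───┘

Counting the maze dimensions:
Rows (vertical): 5
Columns (horizontal): 8
Dimensions: 5 × 8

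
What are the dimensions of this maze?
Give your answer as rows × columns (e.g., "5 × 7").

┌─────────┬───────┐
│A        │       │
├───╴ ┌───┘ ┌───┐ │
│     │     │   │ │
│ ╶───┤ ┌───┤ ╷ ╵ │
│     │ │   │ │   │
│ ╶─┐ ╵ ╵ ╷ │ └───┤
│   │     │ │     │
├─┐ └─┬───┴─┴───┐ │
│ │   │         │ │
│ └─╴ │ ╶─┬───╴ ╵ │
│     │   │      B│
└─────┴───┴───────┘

Counting the maze dimensions:
Rows (vertical): 6
Columns (horizontal): 9
Dimensions: 6 × 9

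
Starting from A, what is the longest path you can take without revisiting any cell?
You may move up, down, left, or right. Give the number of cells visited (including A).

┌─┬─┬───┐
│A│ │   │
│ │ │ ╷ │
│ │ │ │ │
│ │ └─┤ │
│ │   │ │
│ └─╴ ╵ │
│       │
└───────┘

Finding longest simple path using DFS:
Start: (0, 0)
Longest path visits 12 cells
Path: A → down → down → down → right → right → right → up → up → up → left → down

Solution:

┌─┬─┬───┐
│A│ │↓ ↰│
│ │ │ ╷ │
│↓│ │B│↑│
│ │ └─┤ │
│↓│   │↑│
│ └─╴ ╵ │
│↳ → → ↑│
└───────┘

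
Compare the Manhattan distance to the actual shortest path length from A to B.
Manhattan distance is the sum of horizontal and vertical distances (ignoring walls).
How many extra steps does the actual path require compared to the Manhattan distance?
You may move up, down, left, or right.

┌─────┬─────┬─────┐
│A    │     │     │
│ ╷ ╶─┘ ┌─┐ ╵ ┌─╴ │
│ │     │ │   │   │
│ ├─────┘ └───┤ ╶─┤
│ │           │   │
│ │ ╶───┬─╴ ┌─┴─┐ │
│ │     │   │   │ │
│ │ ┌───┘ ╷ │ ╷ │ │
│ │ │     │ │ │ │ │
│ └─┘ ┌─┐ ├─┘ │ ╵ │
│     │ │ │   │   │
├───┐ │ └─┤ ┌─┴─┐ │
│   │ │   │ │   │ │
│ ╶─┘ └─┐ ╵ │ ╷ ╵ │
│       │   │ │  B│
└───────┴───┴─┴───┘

Manhattan distance: |7 - 0| + |8 - 0| = 15
Actual path length: 21
Extra steps: 21 - 15 = 6

Solution:

┌─────┬─────┬─────┐
│A ↓  │↱ → ↓│↱ → ↓│
│ ╷ ╶─┘ ┌─┐ ╵ ┌─╴ │
│ │↳ → ↑│ │↳ ↑│↓ ↲│
│ ├─────┘ └───┤ ╶─┤
│ │           │↳ ↓│
│ │ ╶───┬─╴ ┌─┴─┐ │
│ │     │   │   │↓│
│ │ ┌───┘ ╷ │ ╷ │ │
│ │ │     │ │ │ │↓│
│ └─┘ ┌─┐ ├─┘ │ ╵ │
│     │ │ │   │  ↓│
├───┐ │ └─┤ ┌─┴─┐ │
│   │ │   │ │   │↓│
│ ╶─┘ └─┐ ╵ │ ╷ ╵ │
│       │   │ │  B│
└───────┴───┴─┴───┘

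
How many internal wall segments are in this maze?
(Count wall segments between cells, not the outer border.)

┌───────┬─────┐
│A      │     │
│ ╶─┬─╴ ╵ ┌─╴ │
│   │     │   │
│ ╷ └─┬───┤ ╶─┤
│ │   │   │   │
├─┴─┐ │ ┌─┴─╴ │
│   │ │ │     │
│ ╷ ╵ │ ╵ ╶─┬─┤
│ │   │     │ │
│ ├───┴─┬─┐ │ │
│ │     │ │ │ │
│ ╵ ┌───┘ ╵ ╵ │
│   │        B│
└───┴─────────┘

Counting internal wall segments:
Total internal walls: 36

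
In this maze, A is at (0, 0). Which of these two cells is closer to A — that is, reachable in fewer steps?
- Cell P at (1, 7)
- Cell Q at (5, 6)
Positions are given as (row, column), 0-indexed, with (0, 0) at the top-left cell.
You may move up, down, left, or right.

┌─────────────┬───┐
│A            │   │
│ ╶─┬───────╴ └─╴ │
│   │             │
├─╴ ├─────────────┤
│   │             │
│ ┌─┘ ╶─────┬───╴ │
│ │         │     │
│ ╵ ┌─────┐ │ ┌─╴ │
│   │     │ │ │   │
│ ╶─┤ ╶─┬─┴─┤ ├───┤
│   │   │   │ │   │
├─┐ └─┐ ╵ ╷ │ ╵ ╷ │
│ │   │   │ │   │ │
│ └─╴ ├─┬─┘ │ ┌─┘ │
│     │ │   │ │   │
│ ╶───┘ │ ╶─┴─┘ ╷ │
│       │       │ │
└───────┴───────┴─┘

Shortest path A → P at (1, 7): 8 steps
Shortest path A → Q at (5, 6): 21 steps

P is closer (8 steps vs 21 steps).

Path to P:

┌─────────────┬───┐
│A → → → → → ↓│   │
│ ╶─┬───────╴ └─╴ │
│   │        ↳ P  │
├─╴ ├─────────────┤
│   │             │
│ ┌─┘ ╶─────┬───╴ │
│ │         │     │
│ ╵ ┌─────┐ │ ┌─╴ │
│   │     │ │ │   │
│ ╶─┤ ╶─┬─┴─┤ ├───┤
│   │   │   │ │   │
├─┐ └─┐ ╵ ╷ │ ╵ ╷ │
│ │   │   │ │   │ │
│ └─╴ ├─┬─┘ │ ┌─┘ │
│     │ │   │ │   │
│ ╶───┘ │ ╶─┴─┘ ╷ │
│       │       │ │
└───────┴───────┴─┘

Path to Q:

┌─────────────┬───┐
│A            │   │
│ ╶─┬───────╴ └─╴ │
│↳ ↓│             │
├─╴ ├─────────────┤
│↓ ↲│↱ → → → → → ↓│
│ ┌─┘ ╶─────┬───╴ │
│↓│↱ ↑      │↓ ← ↲│
│ ╵ ┌─────┐ │ ┌─╴ │
│↳ ↑│     │ │↓│   │
│ ╶─┤ ╶─┬─┴─┤ ├───┤
│   │   │   │Q│   │
├─┐ └─┐ ╵ ╷ │ ╵ ╷ │
│ │   │   │ │   │ │
│ └─╴ ├─┬─┘ │ ┌─┘ │
│     │ │   │ │   │
│ ╶───┘ │ ╶─┴─┘ ╷ │
│       │       │ │
└───────┴───────┴─┘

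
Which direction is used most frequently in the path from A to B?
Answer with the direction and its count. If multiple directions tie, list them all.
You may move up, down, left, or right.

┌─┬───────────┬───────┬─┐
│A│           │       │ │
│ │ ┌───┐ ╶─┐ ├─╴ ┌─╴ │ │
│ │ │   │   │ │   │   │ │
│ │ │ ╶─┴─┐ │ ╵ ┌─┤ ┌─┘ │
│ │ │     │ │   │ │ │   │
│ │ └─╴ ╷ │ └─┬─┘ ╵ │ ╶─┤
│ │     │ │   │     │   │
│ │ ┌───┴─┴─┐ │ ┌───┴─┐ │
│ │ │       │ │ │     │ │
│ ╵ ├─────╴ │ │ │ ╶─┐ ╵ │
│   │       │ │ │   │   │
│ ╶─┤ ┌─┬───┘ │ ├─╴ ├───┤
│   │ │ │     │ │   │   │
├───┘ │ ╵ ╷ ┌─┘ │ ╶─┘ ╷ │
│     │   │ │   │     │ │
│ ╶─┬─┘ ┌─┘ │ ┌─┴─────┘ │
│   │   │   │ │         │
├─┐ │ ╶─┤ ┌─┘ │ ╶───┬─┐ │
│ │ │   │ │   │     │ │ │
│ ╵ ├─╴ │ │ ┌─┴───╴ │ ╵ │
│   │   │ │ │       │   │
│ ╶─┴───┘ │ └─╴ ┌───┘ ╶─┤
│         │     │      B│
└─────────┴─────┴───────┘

Directions: down, down, down, down, down, right, up, up, up, up, up, right, right, right, right, right, down, down, right, up, right, up, right, right, down, left, down, down, left, left, down, down, down, down, left, down, down, left, down, down, right, right, up, right, right, up, left, left, up, right, right, right, right, down, down, left, down, right
Counts: {'down': 21, 'right': 19, 'up': 10, 'left': 8}
Most common: down (21 times)

Solution:

┌─┬───────────┬───────┬─┐
│A│↱ → → → → ↓│  ↱ → ↓│ │
│ │ ┌───┐ ╶─┐ ├─╴ ┌─╴ │ │
│↓│↑│   │   │↓│↱ ↑│↓ ↲│ │
│ │ │ ╶─┴─┐ │ ╵ ┌─┤ ┌─┘ │
│↓│↑│     │ │↳ ↑│ │↓│   │
│ │ └─╴ ╷ │ └─┬─┘ ╵ │ ╶─┤
│↓│↑    │ │   │↓ ← ↲│   │
│ │ ┌───┴─┴─┐ │ ┌───┴─┐ │
│↓│↑│       │ │↓│     │ │
│ ╵ ├─────╴ │ │ │ ╶─┐ ╵ │
│↳ ↑│       │ │↓│   │   │
│ ╶─┤ ┌─┬───┘ │ ├─╴ ├───┤
│   │ │ │     │↓│   │   │
├───┘ │ ╵ ╷ ┌─┘ │ ╶─┘ ╷ │
│     │   │ │↓ ↲│     │ │
│ ╶─┬─┘ ┌─┘ │ ┌─┴─────┘ │
│   │   │   │↓│↱ → → → ↓│
├─┐ │ ╶─┤ ┌─┘ │ ╶───┬─┐ │
│ │ │   │ │↓ ↲│↑ ← ↰│ │↓│
│ ╵ ├─╴ │ │ ┌─┴───╴ │ ╵ │
│   │   │ │↓│  ↱ → ↑│↓ ↲│
│ ╶─┴───┘ │ └─╴ ┌───┘ ╶─┤
│         │↳ → ↑│    ↳ B│
└─────────┴─────┴───────┘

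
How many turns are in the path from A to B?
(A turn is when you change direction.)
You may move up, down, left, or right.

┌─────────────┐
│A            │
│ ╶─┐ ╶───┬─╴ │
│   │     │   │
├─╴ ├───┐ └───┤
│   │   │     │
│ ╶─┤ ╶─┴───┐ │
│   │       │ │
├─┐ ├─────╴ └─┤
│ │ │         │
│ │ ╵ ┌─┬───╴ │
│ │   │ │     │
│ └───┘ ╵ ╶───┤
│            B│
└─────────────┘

Directions: down, right, down, left, down, right, down, down, right, up, right, right, right, right, down, left, left, down, right, right
Number of turns: 13

Solution:

┌─────────────┐
│A            │
│ ╶─┐ ╶───┬─╴ │
│↳ ↓│     │   │
├─╴ ├───┐ └───┤
│↓ ↲│   │     │
│ ╶─┤ ╶─┴───┐ │
│↳ ↓│       │ │
├─┐ ├─────╴ └─┤
│ │↓│↱ → → → ↓│
│ │ ╵ ┌─┬───╴ │
│ │↳ ↑│ │↓ ← ↲│
│ └───┘ ╵ ╶───┤
│        ↳ → B│
└─────────────┘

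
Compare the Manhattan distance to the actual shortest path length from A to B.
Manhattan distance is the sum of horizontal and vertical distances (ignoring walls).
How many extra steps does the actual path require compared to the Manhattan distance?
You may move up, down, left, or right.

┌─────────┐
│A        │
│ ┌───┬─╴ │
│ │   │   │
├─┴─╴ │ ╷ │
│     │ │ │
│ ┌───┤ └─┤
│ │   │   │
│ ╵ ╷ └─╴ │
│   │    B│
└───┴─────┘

Manhattan distance: |4 - 0| + |4 - 0| = 8
Actual path length: 10
Extra steps: 10 - 8 = 2

Solution:

┌─────────┐
│A → → → ↓│
│ ┌───┬─╴ │
│ │   │↓ ↲│
├─┴─╴ │ ╷ │
│     │↓│ │
│ ┌───┤ └─┤
│ │   │↳ ↓│
│ ╵ ╷ └─╴ │
│   │    B│
└───┴─────┘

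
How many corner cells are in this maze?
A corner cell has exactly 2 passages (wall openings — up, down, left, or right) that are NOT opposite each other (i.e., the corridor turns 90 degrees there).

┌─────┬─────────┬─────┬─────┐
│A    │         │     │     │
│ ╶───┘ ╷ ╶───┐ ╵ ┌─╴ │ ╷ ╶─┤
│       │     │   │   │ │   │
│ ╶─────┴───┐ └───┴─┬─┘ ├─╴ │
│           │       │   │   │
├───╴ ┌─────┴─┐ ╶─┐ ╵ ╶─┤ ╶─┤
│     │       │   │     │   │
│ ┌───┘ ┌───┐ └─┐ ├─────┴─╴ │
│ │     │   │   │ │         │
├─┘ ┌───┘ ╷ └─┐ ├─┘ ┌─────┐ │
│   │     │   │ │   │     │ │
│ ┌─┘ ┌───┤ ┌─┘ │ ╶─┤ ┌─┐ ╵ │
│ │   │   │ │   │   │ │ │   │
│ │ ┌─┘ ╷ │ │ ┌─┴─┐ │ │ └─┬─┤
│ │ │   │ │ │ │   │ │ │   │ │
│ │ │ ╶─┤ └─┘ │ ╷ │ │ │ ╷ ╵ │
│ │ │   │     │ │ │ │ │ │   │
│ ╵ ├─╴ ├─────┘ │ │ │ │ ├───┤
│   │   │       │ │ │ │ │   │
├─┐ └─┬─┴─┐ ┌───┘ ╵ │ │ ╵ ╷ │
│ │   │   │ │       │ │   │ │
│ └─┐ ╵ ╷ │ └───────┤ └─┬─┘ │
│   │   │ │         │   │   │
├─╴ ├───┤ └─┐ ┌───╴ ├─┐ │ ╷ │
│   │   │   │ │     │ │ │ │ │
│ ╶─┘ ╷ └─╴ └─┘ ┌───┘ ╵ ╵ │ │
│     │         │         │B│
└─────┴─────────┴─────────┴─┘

Counting corner cells (2 non-opposite passages):
Total corners: 100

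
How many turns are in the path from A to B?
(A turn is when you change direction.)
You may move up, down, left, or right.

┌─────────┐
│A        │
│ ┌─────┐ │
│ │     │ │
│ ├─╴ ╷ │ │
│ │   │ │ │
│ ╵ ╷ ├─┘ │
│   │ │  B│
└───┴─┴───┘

Directions: right, right, right, right, down, down, down
Number of turns: 1

Solution:

┌─────────┐
│A → → → ↓│
│ ┌─────┐ │
│ │     │↓│
│ ├─╴ ╷ │ │
│ │   │ │↓│
│ ╵ ╷ ├─┘ │
│   │ │  B│
└───┴─┴───┘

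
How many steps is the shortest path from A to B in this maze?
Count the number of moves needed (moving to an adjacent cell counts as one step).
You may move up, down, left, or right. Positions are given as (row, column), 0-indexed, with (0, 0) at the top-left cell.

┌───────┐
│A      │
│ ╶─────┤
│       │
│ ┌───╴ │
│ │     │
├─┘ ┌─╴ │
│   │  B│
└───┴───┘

Using BFS to find shortest path:
Start: (0, 0), End: (3, 3)
Path found:
(0,0) → (1,0) → (1,1) → (1,2) → (1,3) → (2,3) → (3,3)
Number of steps: 6

Solution:

┌───────┐
│A      │
│ ╶─────┤
│↳ → → ↓│
│ ┌───╴ │
│ │    ↓│
├─┘ ┌─╴ │
│   │  B│
└───┴───┘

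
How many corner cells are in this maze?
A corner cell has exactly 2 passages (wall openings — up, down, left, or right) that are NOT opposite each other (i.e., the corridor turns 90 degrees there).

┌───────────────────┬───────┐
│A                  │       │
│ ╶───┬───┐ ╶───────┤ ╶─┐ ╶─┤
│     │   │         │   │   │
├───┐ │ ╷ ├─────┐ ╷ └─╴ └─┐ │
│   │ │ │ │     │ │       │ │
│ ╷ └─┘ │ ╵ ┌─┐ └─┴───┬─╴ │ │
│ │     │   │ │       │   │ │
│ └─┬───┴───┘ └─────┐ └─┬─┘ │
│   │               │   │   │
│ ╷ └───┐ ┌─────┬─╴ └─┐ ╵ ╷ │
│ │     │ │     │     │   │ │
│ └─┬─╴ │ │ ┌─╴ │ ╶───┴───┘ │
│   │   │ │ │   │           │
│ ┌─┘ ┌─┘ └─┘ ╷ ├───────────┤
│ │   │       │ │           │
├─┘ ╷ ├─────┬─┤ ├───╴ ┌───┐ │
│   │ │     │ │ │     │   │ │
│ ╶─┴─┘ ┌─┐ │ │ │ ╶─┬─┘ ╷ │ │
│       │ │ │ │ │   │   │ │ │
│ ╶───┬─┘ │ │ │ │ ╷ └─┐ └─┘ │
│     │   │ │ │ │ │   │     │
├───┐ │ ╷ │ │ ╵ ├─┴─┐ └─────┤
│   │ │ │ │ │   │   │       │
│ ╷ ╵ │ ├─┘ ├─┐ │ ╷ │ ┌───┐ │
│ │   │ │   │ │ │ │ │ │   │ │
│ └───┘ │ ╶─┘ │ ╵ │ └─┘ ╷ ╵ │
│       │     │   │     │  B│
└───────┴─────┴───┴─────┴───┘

Counting corner cells (2 non-opposite passages):
Total corners: 84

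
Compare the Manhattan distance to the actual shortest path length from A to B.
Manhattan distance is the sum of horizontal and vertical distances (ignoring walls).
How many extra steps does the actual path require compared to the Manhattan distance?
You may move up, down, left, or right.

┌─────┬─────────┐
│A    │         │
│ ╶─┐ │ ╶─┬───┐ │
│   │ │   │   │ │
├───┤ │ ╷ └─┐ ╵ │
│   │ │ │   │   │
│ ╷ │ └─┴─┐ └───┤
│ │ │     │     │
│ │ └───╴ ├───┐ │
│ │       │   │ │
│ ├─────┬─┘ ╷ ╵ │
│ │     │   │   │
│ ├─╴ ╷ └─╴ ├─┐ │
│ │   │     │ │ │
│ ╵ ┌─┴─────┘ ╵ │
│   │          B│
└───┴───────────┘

Manhattan distance: |7 - 0| + |7 - 0| = 14
Actual path length: 34
Extra steps: 34 - 14 = 20

Solution:

┌─────┬─────────┐
│A → ↓│         │
│ ╶─┐ │ ╶─┬───┐ │
│   │↓│   │   │ │
├───┤ │ ╷ └─┐ ╵ │
│↓ ↰│↓│ │   │   │
│ ╷ │ └─┴─┐ └───┤
│↓│↑│↳ → ↓│     │
│ │ └───╴ ├───┐ │
│↓│↑ ← ← ↲│↱ ↓│ │
│ ├─────┬─┘ ╷ ╵ │
│↓│  ↱ ↓│  ↑│↳ ↓│
│ ├─╴ ╷ └─╴ ├─┐ │
│↓│↱ ↑│↳ → ↑│ │↓│
│ ╵ ┌─┴─────┘ ╵ │
│↳ ↑│          B│
└───┴───────────┘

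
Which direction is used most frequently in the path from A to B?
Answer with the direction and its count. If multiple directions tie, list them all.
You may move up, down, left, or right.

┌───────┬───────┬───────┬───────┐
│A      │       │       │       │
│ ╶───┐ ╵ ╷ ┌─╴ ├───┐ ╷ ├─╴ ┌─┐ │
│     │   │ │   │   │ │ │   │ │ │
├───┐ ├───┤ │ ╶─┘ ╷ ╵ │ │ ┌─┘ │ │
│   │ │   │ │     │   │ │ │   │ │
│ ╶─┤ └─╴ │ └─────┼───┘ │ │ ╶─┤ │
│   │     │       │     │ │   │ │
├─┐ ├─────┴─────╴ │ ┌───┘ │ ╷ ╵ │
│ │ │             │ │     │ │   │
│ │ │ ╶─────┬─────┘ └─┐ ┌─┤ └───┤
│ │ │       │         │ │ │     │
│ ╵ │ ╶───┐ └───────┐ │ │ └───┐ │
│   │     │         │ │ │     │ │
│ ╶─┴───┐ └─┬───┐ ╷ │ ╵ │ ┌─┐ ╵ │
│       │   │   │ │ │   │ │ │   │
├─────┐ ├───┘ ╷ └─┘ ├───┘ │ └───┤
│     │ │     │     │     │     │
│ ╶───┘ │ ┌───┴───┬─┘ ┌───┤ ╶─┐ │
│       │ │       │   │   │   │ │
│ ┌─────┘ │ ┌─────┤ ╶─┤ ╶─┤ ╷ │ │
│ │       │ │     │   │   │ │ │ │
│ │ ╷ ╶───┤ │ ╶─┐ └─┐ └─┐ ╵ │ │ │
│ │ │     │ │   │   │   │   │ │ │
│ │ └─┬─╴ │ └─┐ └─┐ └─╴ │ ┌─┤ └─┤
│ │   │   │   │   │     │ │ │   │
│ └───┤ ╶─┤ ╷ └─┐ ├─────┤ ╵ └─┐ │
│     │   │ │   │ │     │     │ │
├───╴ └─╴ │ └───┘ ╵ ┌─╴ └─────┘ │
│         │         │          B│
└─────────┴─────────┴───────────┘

Directions: right, right, right, down, right, up, right, right, right, down, left, down, right, right, up, right, down, right, up, up, right, down, down, down, left, left, down, down, right, down, down, right, up, up, up, right, up, up, up, right, up, right, right, down, down, down, down, left, up, left, down, down, right, right, down, down, left, up, left, left, down, down, left, left, down, left, down, right, down, right, down, left, left, up, left, up, left, left, down, right, down, right, down, down, right, up, right, right, down, right, right, right, right
Counts: {'right': 31, 'down': 30, 'up': 16, 'left': 16}
Most common: right (31 times)

Solution:

┌───────┬───────┬───────┬───────┐
│A → → ↓│↱ → → ↓│    ↱ ↓│  ↱ → ↓│
│ ╶───┐ ╵ ╷ ┌─╴ ├───┐ ╷ ├─╴ ┌─┐ │
│     │↳ ↑│ │↓ ↲│↱ ↓│↑│↓│↱ ↑│ │↓│
├───┐ ├───┤ │ ╶─┘ ╷ ╵ │ │ ┌─┘ │ │
│   │ │   │ │↳ → ↑│↳ ↑│↓│↑│   │↓│
│ ╶─┤ └─╴ │ └─────┼───┘ │ │ ╶─┤ │
│   │     │       │↓ ← ↲│↑│↓ ↰│↓│
├─┐ ├─────┴─────╴ │ ┌───┘ │ ╷ ╵ │
│ │ │             │↓│  ↱ ↑│↓│↑ ↲│
│ │ │ ╶─────┬─────┘ └─┐ ┌─┤ └───┤
│ │ │       │      ↳ ↓│↑│ │↳ → ↓│
│ ╵ │ ╶───┐ └───────┐ │ │ └───┐ │
│   │     │         │↓│↑│↓ ← ↰│↓│
│ ╶─┴───┐ └─┬───┐ ╷ │ ╵ │ ┌─┐ ╵ │
│       │   │   │ │ │↳ ↑│↓│ │↑ ↲│
├─────┐ ├───┘ ╷ └─┘ ├───┘ │ └───┤
│     │ │     │     │↓ ← ↲│     │
│ ╶───┘ │ ┌───┴───┬─┘ ┌───┤ ╶─┐ │
│       │ │       │↓ ↲│   │   │ │
│ ┌─────┘ │ ┌─────┤ ╶─┤ ╶─┤ ╷ │ │
│ │       │ │↓ ← ↰│↳ ↓│   │ │ │ │
│ │ ╷ ╶───┤ │ ╶─┐ └─┐ └─┐ ╵ │ │ │
│ │ │     │ │↳ ↓│↑ ↰│↳ ↓│   │ │ │
│ │ └─┬─╴ │ └─┐ └─┐ └─╴ │ ┌─┤ └─┤
│ │   │   │   │↳ ↓│↑ ← ↲│ │ │   │
│ └───┤ ╶─┤ ╷ └─┐ ├─────┤ ╵ └─┐ │
│     │   │ │   │↓│↱ → ↓│     │ │
├───╴ └─╴ │ └───┘ ╵ ┌─╴ └─────┘ │
│         │      ↳ ↑│  ↳ → → → B│
└─────────┴─────────┴───────────┘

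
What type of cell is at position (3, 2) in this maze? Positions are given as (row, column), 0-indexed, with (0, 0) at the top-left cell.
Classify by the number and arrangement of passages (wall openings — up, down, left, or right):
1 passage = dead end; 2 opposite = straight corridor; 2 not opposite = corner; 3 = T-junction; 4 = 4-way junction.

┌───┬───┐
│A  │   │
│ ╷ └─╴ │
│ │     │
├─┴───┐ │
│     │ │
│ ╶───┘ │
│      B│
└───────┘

Checking cell at (3, 2):
Number of passages: 2
Cell type: straight corridor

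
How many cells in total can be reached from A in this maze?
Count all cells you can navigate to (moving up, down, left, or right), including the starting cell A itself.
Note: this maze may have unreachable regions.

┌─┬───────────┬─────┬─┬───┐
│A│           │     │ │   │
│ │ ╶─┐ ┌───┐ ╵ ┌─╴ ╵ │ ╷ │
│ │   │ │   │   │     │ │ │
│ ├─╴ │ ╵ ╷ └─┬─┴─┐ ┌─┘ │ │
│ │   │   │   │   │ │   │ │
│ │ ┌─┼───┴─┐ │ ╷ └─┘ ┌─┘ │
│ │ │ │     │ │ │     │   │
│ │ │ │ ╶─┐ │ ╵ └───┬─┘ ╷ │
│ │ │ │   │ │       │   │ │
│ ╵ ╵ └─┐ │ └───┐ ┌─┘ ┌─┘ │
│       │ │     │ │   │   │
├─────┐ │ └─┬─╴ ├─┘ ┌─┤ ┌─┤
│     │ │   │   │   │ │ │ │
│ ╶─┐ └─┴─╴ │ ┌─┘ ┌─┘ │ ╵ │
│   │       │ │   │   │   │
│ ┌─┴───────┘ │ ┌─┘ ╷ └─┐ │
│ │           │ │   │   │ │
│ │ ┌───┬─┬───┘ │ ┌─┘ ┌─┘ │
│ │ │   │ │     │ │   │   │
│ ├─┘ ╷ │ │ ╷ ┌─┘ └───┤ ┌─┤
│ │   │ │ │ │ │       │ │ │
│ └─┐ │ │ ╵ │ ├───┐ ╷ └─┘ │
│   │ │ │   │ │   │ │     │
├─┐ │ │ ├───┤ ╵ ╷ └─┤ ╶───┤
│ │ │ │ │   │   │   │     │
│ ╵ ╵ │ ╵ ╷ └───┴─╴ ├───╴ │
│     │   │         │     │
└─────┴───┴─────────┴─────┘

Using BFS/flood-fill to find all reachable cells from A:
Maze size: 14 × 13 = 182 total cells
25 cell(s) are walled off and cannot be reached from A.
Reachable cells: 157

Reachable region (· marks reachable cells):

┌─┬───────────┬─────┬─┬───┐
│A│· · · · · ·│· · ·│·│· ·│
│ │ ╶─┐ ┌───┐ ╵ ┌─╴ ╵ │ ╷ │
│·│· ·│·│· ·│· ·│· · ·│·│·│
│ ├─╴ │ ╵ ╷ └─┬─┴─┐ ┌─┘ │ │
│·│· ·│· ·│· ·│· ·│·│· ·│·│
│ │ ┌─┼───┴─┐ │ ╷ └─┘ ┌─┘ │
│·│·│·│· · ·│·│·│· · ·│· ·│
│ │ │ │ ╶─┐ │ ╵ └───┬─┘ ╷ │
│·│·│·│· ·│·│· · · ·│· ·│·│
│ ╵ ╵ └─┐ │ └───┐ ┌─┘ ┌─┘ │
│· · · ·│·│· · ·│·│· ·│· ·│
├─────┐ │ └─┬─╴ ├─┘ ┌─┤ ┌─┤
│· · ·│·│· ·│· ·│· ·│ │·│·│
│ ╶─┐ └─┴─╴ │ ┌─┘ ┌─┘ │ ╵ │
│· ·│· · · ·│·│· ·│   │· ·│
│ ┌─┴───────┘ │ ┌─┘ ╷ └─┐ │
│·│· · · · · ·│·│   │   │·│
│ │ ┌───┬─┬───┘ │ ┌─┘ ┌─┘ │
│·│·│· ·│·│· · ·│ │   │· ·│
│ ├─┘ ╷ │ │ ╷ ┌─┘ └───┤ ┌─┤
│·│· ·│·│·│·│·│       │·│ │
│ └─┐ │ │ ╵ │ ├───┐ ╷ └─┘ │
│· ·│·│·│· ·│·│· ·│ │     │
├─┐ │ │ ├───┤ ╵ ╷ └─┤ ╶───┤
│·│·│·│·│· ·│· ·│· ·│     │
│ ╵ ╵ │ ╵ ╷ └───┴─╴ ├───╴ │
│· · ·│· ·│· · · · ·│     │
└─────┴───┴─────────┴─────┘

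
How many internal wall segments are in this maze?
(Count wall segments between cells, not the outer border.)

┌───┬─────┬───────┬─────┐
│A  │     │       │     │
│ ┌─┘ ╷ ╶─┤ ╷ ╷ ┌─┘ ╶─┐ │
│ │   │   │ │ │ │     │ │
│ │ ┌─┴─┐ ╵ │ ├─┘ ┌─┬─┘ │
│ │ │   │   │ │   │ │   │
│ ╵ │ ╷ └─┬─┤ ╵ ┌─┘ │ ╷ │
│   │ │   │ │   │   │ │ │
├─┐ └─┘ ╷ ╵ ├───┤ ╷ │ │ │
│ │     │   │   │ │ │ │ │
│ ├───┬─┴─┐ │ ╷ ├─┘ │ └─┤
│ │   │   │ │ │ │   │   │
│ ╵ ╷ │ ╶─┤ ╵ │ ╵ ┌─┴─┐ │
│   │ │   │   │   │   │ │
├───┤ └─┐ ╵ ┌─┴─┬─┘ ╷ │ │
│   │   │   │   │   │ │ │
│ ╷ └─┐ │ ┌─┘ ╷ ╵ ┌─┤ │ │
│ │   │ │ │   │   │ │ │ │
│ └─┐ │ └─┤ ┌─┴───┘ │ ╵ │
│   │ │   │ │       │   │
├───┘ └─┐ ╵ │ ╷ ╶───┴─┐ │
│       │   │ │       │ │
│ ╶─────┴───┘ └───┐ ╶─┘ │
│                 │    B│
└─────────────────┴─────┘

Counting internal wall segments:
Total internal walls: 121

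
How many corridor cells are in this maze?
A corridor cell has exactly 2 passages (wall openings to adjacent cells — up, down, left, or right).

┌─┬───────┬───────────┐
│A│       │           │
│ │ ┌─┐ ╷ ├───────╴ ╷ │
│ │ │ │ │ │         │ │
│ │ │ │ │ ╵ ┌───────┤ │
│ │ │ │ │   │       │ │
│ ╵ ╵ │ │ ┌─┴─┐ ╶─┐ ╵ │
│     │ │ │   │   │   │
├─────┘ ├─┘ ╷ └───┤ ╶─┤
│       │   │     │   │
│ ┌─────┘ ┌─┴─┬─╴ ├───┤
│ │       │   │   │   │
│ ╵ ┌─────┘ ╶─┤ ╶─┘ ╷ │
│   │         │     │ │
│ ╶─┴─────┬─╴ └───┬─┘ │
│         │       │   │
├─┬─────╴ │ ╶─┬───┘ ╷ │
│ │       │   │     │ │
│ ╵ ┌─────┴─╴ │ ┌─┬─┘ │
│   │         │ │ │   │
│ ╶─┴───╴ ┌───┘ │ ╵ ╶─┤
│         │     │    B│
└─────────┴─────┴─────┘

Counting cells with exactly 2 passages:
Total corridor cells: 93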